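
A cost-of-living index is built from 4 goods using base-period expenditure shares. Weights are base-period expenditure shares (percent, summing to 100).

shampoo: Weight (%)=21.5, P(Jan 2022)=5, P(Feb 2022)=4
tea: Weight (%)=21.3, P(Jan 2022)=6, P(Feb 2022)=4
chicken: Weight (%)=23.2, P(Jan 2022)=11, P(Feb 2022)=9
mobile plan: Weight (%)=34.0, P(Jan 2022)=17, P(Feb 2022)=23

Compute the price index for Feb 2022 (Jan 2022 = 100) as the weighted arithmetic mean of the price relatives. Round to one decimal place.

96.4

shampoo: 21.5 × (4/5) = 21.5 × 0.800000 = 17.2000
tea: 21.3 × (4/6) = 21.3 × 0.666667 = 14.2000
chicken: 23.2 × (9/11) = 23.2 × 0.818182 = 18.9818
mobile plan: 34.0 × (23/17) = 34.0 × 1.352941 = 46.0000
Index = Σ wᵢ·(p₁ᵢ/p₀ᵢ) = 17.2000 + 14.2000 + 18.9818 + 46.0000 = 96.3818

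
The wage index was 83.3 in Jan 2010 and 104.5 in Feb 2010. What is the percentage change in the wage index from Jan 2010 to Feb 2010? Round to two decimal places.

Change = (104.5 − 83.3) / 83.3 × 100
       = 21.2 / 83.3 × 100 = 25.4502%

25.45%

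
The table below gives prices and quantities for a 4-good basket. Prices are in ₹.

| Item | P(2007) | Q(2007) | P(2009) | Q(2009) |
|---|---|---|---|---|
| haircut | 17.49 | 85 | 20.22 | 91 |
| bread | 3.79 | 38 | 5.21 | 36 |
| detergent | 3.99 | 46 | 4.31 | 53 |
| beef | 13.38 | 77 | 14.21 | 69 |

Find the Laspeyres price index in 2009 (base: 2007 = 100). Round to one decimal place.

112.8

Laspeyres price index uses base-period quantities as weights.
ΣP(2009)·Q(2007) = 20.22×85 + 5.21×38 + 4.31×46 + 14.21×77 = 1718.7 + 197.98 + 198.26 + 1094.17 = 3209.11
ΣP(2007)·Q(2007) = 17.49×85 + 3.79×38 + 3.99×46 + 13.38×77 = 1486.65 + 144.02 + 183.54 + 1030.26 = 2844.47
Index = 3209.11 / 2844.47 × 100 = 112.8193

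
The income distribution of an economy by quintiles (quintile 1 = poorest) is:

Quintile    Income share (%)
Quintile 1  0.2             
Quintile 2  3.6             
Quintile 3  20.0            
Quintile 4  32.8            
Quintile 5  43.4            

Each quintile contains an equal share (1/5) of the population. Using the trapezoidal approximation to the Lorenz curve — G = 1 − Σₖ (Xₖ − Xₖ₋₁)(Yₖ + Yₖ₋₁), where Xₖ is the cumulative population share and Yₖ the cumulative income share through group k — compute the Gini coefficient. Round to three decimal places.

0.462

Cumulative income shares Yₖ: 0.0020, 0.0380, 0.2380, 0.5660, 1.0000
Σ (Xₖ−Xₖ₋₁)(Yₖ+Yₖ₋₁) = (1/5)(0.0020+0.0000) + (1/5)(0.0380+0.0020) + (1/5)(0.2380+0.0380) + (1/5)(0.5660+0.2380) + (1/5)(1.0000+0.5660)
  = 0.0004 + 0.0080 + 0.0552 + 0.1608 + 0.3132 = 0.5376
G = 1 − 0.5376 = 0.4624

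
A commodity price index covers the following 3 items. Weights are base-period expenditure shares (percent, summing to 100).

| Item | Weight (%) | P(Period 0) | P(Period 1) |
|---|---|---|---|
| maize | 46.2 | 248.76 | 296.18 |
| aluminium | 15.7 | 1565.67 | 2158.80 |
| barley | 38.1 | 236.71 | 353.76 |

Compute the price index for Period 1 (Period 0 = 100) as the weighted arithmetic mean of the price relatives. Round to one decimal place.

133.6

maize: 46.2 × (296.18/248.76) = 46.2 × 1.190626 = 55.0069
aluminium: 15.7 × (2158.80/1565.67) = 15.7 × 1.378835 = 21.6477
barley: 38.1 × (353.76/236.71) = 38.1 × 1.494487 = 56.9400
Index = Σ wᵢ·(p₁ᵢ/p₀ᵢ) = 55.0069 + 21.6477 + 56.9400 = 133.5946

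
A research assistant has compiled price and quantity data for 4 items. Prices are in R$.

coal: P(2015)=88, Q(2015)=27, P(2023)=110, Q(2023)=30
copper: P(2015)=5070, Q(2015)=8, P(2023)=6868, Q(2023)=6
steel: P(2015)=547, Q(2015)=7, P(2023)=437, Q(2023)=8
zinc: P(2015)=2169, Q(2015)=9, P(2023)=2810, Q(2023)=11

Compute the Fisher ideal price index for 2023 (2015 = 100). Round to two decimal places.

Laspeyres component (base-period weights):
ΣP(2023)Q(2015) = 110×27 + 6868×8 + 437×7 + 2810×9 = 2970 + 54944 + 3059 + 25290 = 86263
ΣP(2015)Q(2015) = 88×27 + 5070×8 + 547×7 + 2169×9 = 2376 + 40560 + 3829 + 19521 = 66286
L = 86263 / 66286 × 100 = 130.1376
Paasche component (current-period weights):
ΣP(2023)Q(2023) = 110×30 + 6868×6 + 437×8 + 2810×11 = 3300 + 41208 + 3496 + 30910 = 78914
ΣP(2015)Q(2023) = 88×30 + 5070×6 + 547×8 + 2169×11 = 2640 + 30420 + 4376 + 23859 = 61295
P = 78914 / 61295 × 100 = 128.7446
Fisher = √(L × P) = √(130.1376 × 128.7446) = 129.4392

129.44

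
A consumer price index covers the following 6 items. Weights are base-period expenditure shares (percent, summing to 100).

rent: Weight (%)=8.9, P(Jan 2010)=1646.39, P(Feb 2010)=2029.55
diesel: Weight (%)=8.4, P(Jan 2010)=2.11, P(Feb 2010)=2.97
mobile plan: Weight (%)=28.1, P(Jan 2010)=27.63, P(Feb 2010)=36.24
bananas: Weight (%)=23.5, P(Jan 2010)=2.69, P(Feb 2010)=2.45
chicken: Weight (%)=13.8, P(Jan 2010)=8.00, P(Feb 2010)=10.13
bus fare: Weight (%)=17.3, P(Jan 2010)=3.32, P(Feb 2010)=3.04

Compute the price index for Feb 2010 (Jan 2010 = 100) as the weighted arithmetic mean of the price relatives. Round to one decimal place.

rent: 8.9 × (2029.55/1646.39) = 8.9 × 1.232727 = 10.9713
diesel: 8.4 × (2.97/2.11) = 8.4 × 1.407583 = 11.8237
mobile plan: 28.1 × (36.24/27.63) = 28.1 × 1.311618 = 36.8565
bananas: 23.5 × (2.45/2.69) = 23.5 × 0.910781 = 21.4033
chicken: 13.8 × (10.13/8.00) = 13.8 × 1.266250 = 17.4743
bus fare: 17.3 × (3.04/3.32) = 17.3 × 0.915663 = 15.8410
Index = Σ wᵢ·(p₁ᵢ/p₀ᵢ) = 10.9713 + 11.8237 + 36.8565 + 21.4033 + 17.4743 + 15.8410 = 114.3700

114.4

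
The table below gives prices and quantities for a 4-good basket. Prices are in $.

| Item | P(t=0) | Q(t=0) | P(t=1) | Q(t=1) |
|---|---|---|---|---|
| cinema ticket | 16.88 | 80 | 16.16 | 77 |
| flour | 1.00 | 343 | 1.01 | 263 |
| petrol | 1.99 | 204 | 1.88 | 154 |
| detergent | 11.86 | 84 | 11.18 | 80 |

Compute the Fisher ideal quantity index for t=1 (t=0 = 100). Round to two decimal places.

Laspeyres component (base-period weights):
ΣP(t=0)Q(t=1) = 16.88×77 + 1.00×263 + 1.99×154 + 11.86×80 = 1299.76 + 263 + 306.46 + 948.8 = 2818.02
ΣP(t=0)Q(t=0) = 16.88×80 + 1.00×343 + 1.99×204 + 11.86×84 = 1350.4 + 343 + 405.96 + 996.24 = 3095.6
L = 2818.02 / 3095.6 × 100 = 91.0331
Paasche component (current-period weights):
ΣP(t=1)Q(t=1) = 16.16×77 + 1.01×263 + 1.88×154 + 11.18×80 = 1244.32 + 265.63 + 289.52 + 894.4 = 2693.87
ΣP(t=1)Q(t=0) = 16.16×80 + 1.01×343 + 1.88×204 + 11.18×84 = 1292.8 + 346.43 + 383.52 + 939.12 = 2961.87
P = 2693.87 / 2961.87 × 100 = 90.9517
Fisher = √(L × P) = √(91.0331 × 90.9517) = 90.9924

90.99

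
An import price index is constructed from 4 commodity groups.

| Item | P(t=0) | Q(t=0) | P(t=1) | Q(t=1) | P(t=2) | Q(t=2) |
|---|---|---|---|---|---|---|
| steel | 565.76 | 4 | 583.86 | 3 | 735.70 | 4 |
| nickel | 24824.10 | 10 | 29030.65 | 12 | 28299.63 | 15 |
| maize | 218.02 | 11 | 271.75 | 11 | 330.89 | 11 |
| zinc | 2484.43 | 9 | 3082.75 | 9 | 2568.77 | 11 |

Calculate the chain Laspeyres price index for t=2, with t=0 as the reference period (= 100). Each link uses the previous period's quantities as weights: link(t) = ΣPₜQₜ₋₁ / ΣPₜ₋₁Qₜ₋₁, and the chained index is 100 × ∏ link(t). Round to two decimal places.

Link t=0→t=1:
ΣP(t=1)Q(t=0) = 583.86×4 + 29030.65×10 + 271.75×11 + 3082.75×9 = 2335.44 + 290306.5 + 2989.25 + 27744.75 = 323375.94
ΣP(t=0)Q(t=0) = 565.76×4 + 24824.10×10 + 218.02×11 + 2484.43×9 = 2263.04 + 248241 + 2398.22 + 22359.87 = 275262.13
link = 323375.94/275262.13 = 1.174793
Link t=1→t=2:
ΣP(t=2)Q(t=1) = 735.70×3 + 28299.63×12 + 330.89×11 + 2568.77×9 = 2207.1 + 339595.56 + 3639.79 + 23118.93 = 368561.38
ΣP(t=1)Q(t=1) = 583.86×3 + 29030.65×12 + 271.75×11 + 3082.75×9 = 1751.58 + 348367.8 + 2989.25 + 27744.75 = 380853.38
link = 368561.38/380853.38 = 0.967725
Chained index = 100 × 1.174793 × 0.967725 = 113.6876

113.69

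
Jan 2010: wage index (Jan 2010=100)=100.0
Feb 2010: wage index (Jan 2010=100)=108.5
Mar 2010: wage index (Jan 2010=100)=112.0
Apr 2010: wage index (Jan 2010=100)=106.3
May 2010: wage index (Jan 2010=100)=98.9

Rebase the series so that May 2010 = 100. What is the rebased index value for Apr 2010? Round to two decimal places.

Rebased(Apr 2010) = 106.3 / 98.9 × 100 = 107.4823

107.48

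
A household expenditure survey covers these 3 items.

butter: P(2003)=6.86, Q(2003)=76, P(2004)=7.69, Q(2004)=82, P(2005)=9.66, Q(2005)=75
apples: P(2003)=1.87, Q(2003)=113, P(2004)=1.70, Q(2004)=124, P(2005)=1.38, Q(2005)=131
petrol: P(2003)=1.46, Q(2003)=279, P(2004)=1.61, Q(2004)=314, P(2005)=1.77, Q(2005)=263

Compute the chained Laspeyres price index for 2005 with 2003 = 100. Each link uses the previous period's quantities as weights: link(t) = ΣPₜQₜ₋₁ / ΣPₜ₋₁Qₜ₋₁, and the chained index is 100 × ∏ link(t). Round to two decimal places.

121.26

Link 2003→2004:
ΣP(2004)Q(2003) = 7.69×76 + 1.70×113 + 1.61×279 = 584.44 + 192.1 + 449.19 = 1225.73
ΣP(2003)Q(2003) = 6.86×76 + 1.87×113 + 1.46×279 = 521.36 + 211.31 + 407.34 = 1140.01
link = 1225.73/1140.01 = 1.075192
Link 2004→2005:
ΣP(2005)Q(2004) = 9.66×82 + 1.38×124 + 1.77×314 = 792.12 + 171.12 + 555.78 = 1519.02
ΣP(2004)Q(2004) = 7.69×82 + 1.70×124 + 1.61×314 = 630.58 + 210.8 + 505.54 = 1346.92
link = 1519.02/1346.92 = 1.127773
Chained index = 100 × 1.075192 × 1.127773 = 121.2573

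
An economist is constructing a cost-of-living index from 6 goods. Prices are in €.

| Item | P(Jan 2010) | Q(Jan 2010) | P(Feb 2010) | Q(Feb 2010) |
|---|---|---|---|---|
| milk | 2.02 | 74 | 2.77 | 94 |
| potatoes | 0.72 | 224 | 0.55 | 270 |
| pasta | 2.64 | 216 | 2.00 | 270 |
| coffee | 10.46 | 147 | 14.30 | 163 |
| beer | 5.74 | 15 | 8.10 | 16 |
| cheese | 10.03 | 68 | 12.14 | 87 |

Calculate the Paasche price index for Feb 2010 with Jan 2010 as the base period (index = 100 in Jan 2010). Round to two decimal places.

118.56

Paasche price index uses current-period quantities as weights.
ΣP(Feb 2010)·Q(Feb 2010) = 2.77×94 + 0.55×270 + 2.00×270 + 14.30×163 + 8.10×16 + 12.14×87 = 260.38 + 148.5 + 540 + 2330.9 + 129.6 + 1056.18 = 4465.56
ΣP(Jan 2010)·Q(Feb 2010) = 2.02×94 + 0.72×270 + 2.64×270 + 10.46×163 + 5.74×16 + 10.03×87 = 189.88 + 194.4 + 712.8 + 1704.98 + 91.84 + 872.61 = 3766.51
Index = 4465.56 / 3766.51 × 100 = 118.5596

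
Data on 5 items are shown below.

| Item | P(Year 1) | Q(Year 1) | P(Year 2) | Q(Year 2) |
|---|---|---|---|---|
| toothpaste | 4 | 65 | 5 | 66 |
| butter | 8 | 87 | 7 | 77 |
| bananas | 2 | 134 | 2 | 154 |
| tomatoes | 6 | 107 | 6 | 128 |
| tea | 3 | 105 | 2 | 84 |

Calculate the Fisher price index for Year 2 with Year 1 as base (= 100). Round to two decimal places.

Laspeyres component (base-period weights):
ΣP(Year 2)Q(Year 1) = 5×65 + 7×87 + 2×134 + 6×107 + 2×105 = 325 + 609 + 268 + 642 + 210 = 2054
ΣP(Year 1)Q(Year 1) = 4×65 + 8×87 + 2×134 + 6×107 + 3×105 = 260 + 696 + 268 + 642 + 315 = 2181
L = 2054 / 2181 × 100 = 94.1770
Paasche component (current-period weights):
ΣP(Year 2)Q(Year 2) = 5×66 + 7×77 + 2×154 + 6×128 + 2×84 = 330 + 539 + 308 + 768 + 168 = 2113
ΣP(Year 1)Q(Year 2) = 4×66 + 8×77 + 2×154 + 6×128 + 3×84 = 264 + 616 + 308 + 768 + 252 = 2208
P = 2113 / 2208 × 100 = 95.6975
Fisher = √(L × P) = √(94.1770 × 95.6975) = 94.9342

94.93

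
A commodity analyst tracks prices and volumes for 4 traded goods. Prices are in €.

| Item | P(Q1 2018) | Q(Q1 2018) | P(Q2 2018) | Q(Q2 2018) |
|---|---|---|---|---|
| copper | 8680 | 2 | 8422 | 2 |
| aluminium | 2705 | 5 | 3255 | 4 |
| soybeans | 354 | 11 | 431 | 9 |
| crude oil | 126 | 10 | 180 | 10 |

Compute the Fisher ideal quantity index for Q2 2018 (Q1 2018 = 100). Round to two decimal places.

90.07

Laspeyres component (base-period weights):
ΣP(Q1 2018)Q(Q2 2018) = 8680×2 + 2705×4 + 354×9 + 126×10 = 17360 + 10820 + 3186 + 1260 = 32626
ΣP(Q1 2018)Q(Q1 2018) = 8680×2 + 2705×5 + 354×11 + 126×10 = 17360 + 13525 + 3894 + 1260 = 36039
L = 32626 / 36039 × 100 = 90.5297
Paasche component (current-period weights):
ΣP(Q2 2018)Q(Q2 2018) = 8422×2 + 3255×4 + 431×9 + 180×10 = 16844 + 13020 + 3879 + 1800 = 35543
ΣP(Q2 2018)Q(Q1 2018) = 8422×2 + 3255×5 + 431×11 + 180×10 = 16844 + 16275 + 4741 + 1800 = 39660
P = 35543 / 39660 × 100 = 89.6193
Fisher = √(L × P) = √(90.5297 × 89.6193) = 90.0733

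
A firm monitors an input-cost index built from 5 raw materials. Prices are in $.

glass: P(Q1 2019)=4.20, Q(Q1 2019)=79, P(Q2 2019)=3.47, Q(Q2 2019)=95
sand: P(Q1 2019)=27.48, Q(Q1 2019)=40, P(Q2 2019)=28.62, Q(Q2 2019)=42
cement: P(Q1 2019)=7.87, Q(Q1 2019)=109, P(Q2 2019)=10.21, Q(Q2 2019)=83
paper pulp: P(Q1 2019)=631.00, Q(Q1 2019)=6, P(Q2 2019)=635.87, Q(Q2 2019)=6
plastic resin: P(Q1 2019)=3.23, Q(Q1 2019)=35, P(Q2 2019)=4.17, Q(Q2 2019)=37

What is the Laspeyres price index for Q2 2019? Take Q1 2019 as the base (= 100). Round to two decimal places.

Laspeyres price index uses base-period quantities as weights.
ΣP(Q2 2019)·Q(Q1 2019) = 3.47×79 + 28.62×40 + 10.21×109 + 635.87×6 + 4.17×35 = 274.13 + 1144.8 + 1112.89 + 3815.22 + 145.95 = 6492.99
ΣP(Q1 2019)·Q(Q1 2019) = 4.20×79 + 27.48×40 + 7.87×109 + 631.00×6 + 3.23×35 = 331.8 + 1099.2 + 857.83 + 3786 + 113.05 = 6187.88
Index = 6492.99 / 6187.88 × 100 = 104.9308

104.93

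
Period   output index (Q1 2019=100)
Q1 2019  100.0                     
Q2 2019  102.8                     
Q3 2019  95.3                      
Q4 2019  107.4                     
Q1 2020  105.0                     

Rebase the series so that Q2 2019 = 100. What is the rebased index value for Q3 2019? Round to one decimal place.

92.7

Rebased(Q3 2019) = 95.3 / 102.8 × 100 = 92.7043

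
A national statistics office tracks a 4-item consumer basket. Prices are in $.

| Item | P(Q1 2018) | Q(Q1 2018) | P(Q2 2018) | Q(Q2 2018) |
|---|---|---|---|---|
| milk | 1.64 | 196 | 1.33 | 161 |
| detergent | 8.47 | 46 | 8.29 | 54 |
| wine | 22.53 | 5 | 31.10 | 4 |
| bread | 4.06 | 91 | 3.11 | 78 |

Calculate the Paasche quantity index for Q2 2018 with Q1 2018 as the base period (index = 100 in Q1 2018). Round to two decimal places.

95.21

Paasche quantity index uses current-period prices as weights.
ΣP(Q2 2018)·Q(Q2 2018) = 1.33×161 + 8.29×54 + 31.10×4 + 3.11×78 = 214.13 + 447.66 + 124.4 + 242.58 = 1028.77
ΣP(Q2 2018)·Q(Q1 2018) = 1.33×196 + 8.29×46 + 31.10×5 + 3.11×91 = 260.68 + 381.34 + 155.5 + 283.01 = 1080.53
Index = 1028.77 / 1080.53 × 100 = 95.2098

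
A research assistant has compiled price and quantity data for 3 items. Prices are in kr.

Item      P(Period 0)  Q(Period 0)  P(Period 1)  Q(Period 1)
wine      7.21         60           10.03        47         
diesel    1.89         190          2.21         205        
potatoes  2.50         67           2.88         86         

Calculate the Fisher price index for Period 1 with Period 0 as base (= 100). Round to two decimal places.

Laspeyres component (base-period weights):
ΣP(Period 1)Q(Period 0) = 10.03×60 + 2.21×190 + 2.88×67 = 601.8 + 419.9 + 192.96 = 1214.66
ΣP(Period 0)Q(Period 0) = 7.21×60 + 1.89×190 + 2.50×67 = 432.6 + 359.1 + 167.5 = 959.2
L = 1214.66 / 959.2 × 100 = 126.6326
Paasche component (current-period weights):
ΣP(Period 1)Q(Period 1) = 10.03×47 + 2.21×205 + 2.88×86 = 471.41 + 453.05 + 247.68 = 1172.14
ΣP(Period 0)Q(Period 1) = 7.21×47 + 1.89×205 + 2.50×86 = 338.87 + 387.45 + 215 = 941.32
P = 1172.14 / 941.32 × 100 = 124.5209
Fisher = √(L × P) = √(126.6326 × 124.5209) = 125.5723

125.57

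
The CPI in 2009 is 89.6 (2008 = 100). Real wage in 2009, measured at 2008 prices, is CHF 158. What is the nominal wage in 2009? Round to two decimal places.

141.57

Nominal = Real × (Index/100) = 158 × (89.6/100)
        = 158 × 0.896 = 141.5680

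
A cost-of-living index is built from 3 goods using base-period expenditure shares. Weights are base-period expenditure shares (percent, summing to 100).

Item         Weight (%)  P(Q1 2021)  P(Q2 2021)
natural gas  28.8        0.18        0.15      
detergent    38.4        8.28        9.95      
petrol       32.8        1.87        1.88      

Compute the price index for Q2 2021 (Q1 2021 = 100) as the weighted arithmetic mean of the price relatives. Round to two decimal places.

natural gas: 28.8 × (0.15/0.18) = 28.8 × 0.833333 = 24.0000
detergent: 38.4 × (9.95/8.28) = 38.4 × 1.201691 = 46.1449
petrol: 32.8 × (1.88/1.87) = 32.8 × 1.005348 = 32.9754
Index = Σ wᵢ·(p₁ᵢ/p₀ᵢ) = 24.0000 + 46.1449 + 32.9754 = 103.1203

103.12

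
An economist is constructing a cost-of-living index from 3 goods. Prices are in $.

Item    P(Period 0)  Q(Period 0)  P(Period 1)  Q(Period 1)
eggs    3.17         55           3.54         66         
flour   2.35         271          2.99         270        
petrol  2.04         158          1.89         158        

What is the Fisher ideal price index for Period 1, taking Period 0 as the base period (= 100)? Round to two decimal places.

114.94

Laspeyres component (base-period weights):
ΣP(Period 1)Q(Period 0) = 3.54×55 + 2.99×271 + 1.89×158 = 194.7 + 810.29 + 298.62 = 1303.61
ΣP(Period 0)Q(Period 0) = 3.17×55 + 2.35×271 + 2.04×158 = 174.35 + 636.85 + 322.32 = 1133.52
L = 1303.61 / 1133.52 × 100 = 115.0055
Paasche component (current-period weights):
ΣP(Period 1)Q(Period 1) = 3.54×66 + 2.99×270 + 1.89×158 = 233.64 + 807.3 + 298.62 = 1339.56
ΣP(Period 0)Q(Period 1) = 3.17×66 + 2.35×270 + 2.04×158 = 209.22 + 634.5 + 322.32 = 1166.04
P = 1339.56 / 1166.04 × 100 = 114.8811
Fisher = √(L × P) = √(115.0055 × 114.8811) = 114.9433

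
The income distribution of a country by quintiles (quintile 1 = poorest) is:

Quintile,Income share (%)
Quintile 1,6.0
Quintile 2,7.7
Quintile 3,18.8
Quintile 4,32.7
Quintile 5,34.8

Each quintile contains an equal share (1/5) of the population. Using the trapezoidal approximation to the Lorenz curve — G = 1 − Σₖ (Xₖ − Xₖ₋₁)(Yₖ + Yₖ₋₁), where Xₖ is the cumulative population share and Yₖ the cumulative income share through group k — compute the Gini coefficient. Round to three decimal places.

0.330

Cumulative income shares Yₖ: 0.0600, 0.1370, 0.3250, 0.6520, 1.0000
Σ (Xₖ−Xₖ₋₁)(Yₖ+Yₖ₋₁) = (1/5)(0.0600+0.0000) + (1/5)(0.1370+0.0600) + (1/5)(0.3250+0.1370) + (1/5)(0.6520+0.3250) + (1/5)(1.0000+0.6520)
  = 0.0120 + 0.0394 + 0.0924 + 0.1954 + 0.3304 = 0.6696
G = 1 − 0.6696 = 0.3304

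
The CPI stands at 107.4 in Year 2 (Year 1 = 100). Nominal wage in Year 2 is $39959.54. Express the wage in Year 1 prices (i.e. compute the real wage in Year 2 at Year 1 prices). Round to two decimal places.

37206.28

Real = Nominal ÷ (Index/100) = 39959.54 ÷ (107.4/100)
     = 39959.54 ÷ 1.074 = 37206.2756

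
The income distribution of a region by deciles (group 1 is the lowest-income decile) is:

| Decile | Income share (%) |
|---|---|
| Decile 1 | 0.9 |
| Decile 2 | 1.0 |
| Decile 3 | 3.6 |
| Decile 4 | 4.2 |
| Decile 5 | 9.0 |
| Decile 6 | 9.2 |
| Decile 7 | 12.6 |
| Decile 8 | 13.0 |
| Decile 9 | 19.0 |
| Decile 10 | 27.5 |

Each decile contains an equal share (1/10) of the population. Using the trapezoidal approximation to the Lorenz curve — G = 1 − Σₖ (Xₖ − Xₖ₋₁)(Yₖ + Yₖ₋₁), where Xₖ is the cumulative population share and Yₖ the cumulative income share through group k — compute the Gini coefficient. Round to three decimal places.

Cumulative income shares Yₖ: 0.0090, 0.0190, 0.0550, 0.0970, 0.1870, 0.2790, 0.4050, 0.5350, 0.7250, 1.0000
Σ (Xₖ−Xₖ₋₁)(Yₖ+Yₖ₋₁) = (1/10)(0.0090+0.0000) + (1/10)(0.0190+0.0090) + (1/10)(0.0550+0.0190) + (1/10)(0.0970+0.0550) + (1/10)(0.1870+0.0970) + (1/10)(0.2790+0.1870) + (1/10)(0.4050+0.2790) + (1/10)(0.5350+0.4050) + (1/10)(0.7250+0.5350) + (1/10)(1.0000+0.7250)
  = 0.0009 + 0.0028 + 0.0074 + 0.0152 + 0.0284 + 0.0466 + 0.0684 + 0.0940 + 0.1260 + 0.1725 = 0.5622
G = 1 − 0.5622 = 0.4378

0.438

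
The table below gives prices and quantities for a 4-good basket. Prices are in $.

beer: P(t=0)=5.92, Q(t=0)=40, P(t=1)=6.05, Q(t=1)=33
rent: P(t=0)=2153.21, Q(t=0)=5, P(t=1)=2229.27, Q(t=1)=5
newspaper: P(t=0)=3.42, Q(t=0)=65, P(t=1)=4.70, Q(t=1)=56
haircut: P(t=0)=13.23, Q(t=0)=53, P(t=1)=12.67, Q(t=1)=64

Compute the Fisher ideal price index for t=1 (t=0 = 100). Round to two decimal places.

Laspeyres component (base-period weights):
ΣP(t=1)Q(t=0) = 6.05×40 + 2229.27×5 + 4.70×65 + 12.67×53 = 242 + 11146.35 + 305.5 + 671.51 = 12365.36
ΣP(t=0)Q(t=0) = 5.92×40 + 2153.21×5 + 3.42×65 + 13.23×53 = 236.8 + 10766.05 + 222.3 + 701.19 = 11926.34
L = 12365.36 / 11926.34 × 100 = 103.6811
Paasche component (current-period weights):
ΣP(t=1)Q(t=1) = 6.05×33 + 2229.27×5 + 4.70×56 + 12.67×64 = 199.65 + 11146.35 + 263.2 + 810.88 = 12420.08
ΣP(t=0)Q(t=1) = 5.92×33 + 2153.21×5 + 3.42×56 + 13.23×64 = 195.36 + 10766.05 + 191.52 + 846.72 = 11999.65
P = 12420.08 / 11999.65 × 100 = 103.5037
Fisher = √(L × P) = √(103.6811 × 103.5037) = 103.5924

103.59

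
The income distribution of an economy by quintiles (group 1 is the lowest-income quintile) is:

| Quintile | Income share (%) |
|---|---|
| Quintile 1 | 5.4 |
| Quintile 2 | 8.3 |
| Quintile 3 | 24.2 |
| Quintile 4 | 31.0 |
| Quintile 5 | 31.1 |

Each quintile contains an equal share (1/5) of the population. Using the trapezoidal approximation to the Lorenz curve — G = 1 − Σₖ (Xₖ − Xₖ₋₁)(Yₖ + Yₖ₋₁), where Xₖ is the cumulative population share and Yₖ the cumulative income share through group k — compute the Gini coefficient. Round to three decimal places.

0.296

Cumulative income shares Yₖ: 0.0540, 0.1370, 0.3790, 0.6890, 1.0000
Σ (Xₖ−Xₖ₋₁)(Yₖ+Yₖ₋₁) = (1/5)(0.0540+0.0000) + (1/5)(0.1370+0.0540) + (1/5)(0.3790+0.1370) + (1/5)(0.6890+0.3790) + (1/5)(1.0000+0.6890)
  = 0.0108 + 0.0382 + 0.1032 + 0.2136 + 0.3378 = 0.7036
G = 1 − 0.7036 = 0.2964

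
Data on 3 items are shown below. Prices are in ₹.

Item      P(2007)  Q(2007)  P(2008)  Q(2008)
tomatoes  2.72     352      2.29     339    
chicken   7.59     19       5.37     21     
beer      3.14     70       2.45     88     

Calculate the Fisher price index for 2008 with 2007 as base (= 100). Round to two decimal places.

Laspeyres component (base-period weights):
ΣP(2008)Q(2007) = 2.29×352 + 5.37×19 + 2.45×70 = 806.08 + 102.03 + 171.5 = 1079.61
ΣP(2007)Q(2007) = 2.72×352 + 7.59×19 + 3.14×70 = 957.44 + 144.21 + 219.8 = 1321.45
L = 1079.61 / 1321.45 × 100 = 81.6989
Paasche component (current-period weights):
ΣP(2008)Q(2008) = 2.29×339 + 5.37×21 + 2.45×88 = 776.31 + 112.77 + 215.6 = 1104.68
ΣP(2007)Q(2008) = 2.72×339 + 7.59×21 + 3.14×88 = 922.08 + 159.39 + 276.32 = 1357.79
P = 1104.68 / 1357.79 × 100 = 81.3587
Fisher = √(L × P) = √(81.6989 × 81.3587) = 81.5286

81.53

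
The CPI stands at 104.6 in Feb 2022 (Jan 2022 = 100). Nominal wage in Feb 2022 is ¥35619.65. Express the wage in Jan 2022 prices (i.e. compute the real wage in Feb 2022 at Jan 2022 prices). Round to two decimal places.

34053.20

Real = Nominal ÷ (Index/100) = 35619.65 ÷ (104.6/100)
     = 35619.65 ÷ 1.046 = 34053.2027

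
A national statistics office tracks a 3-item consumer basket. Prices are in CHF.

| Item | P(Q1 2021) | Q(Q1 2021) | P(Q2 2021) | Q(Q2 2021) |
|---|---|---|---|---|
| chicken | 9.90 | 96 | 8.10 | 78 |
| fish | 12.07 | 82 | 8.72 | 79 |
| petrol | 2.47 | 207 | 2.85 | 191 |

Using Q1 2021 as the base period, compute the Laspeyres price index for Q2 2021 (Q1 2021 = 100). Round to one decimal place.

85.0

Laspeyres price index uses base-period quantities as weights.
ΣP(Q2 2021)·Q(Q1 2021) = 8.10×96 + 8.72×82 + 2.85×207 = 777.6 + 715.04 + 589.95 = 2082.59
ΣP(Q1 2021)·Q(Q1 2021) = 9.90×96 + 12.07×82 + 2.47×207 = 950.4 + 989.74 + 511.29 = 2451.43
Index = 2082.59 / 2451.43 × 100 = 84.9541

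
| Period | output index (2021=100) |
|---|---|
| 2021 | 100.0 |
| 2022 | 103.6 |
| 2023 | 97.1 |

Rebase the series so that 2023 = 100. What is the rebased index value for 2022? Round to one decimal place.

106.7

Rebased(2022) = 103.6 / 97.1 × 100 = 106.6941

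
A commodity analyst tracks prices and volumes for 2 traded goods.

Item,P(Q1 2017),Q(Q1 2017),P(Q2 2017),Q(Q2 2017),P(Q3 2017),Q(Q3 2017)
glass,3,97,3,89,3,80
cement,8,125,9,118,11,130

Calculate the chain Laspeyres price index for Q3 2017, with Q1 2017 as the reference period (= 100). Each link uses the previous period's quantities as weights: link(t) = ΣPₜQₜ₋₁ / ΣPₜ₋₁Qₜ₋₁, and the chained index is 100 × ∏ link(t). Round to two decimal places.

Link Q1 2017→Q2 2017:
ΣP(Q2 2017)Q(Q1 2017) = 3×97 + 9×125 = 291 + 1125 = 1416
ΣP(Q1 2017)Q(Q1 2017) = 3×97 + 8×125 = 291 + 1000 = 1291
link = 1416/1291 = 1.096824
Link Q2 2017→Q3 2017:
ΣP(Q3 2017)Q(Q2 2017) = 3×89 + 11×118 = 267 + 1298 = 1565
ΣP(Q2 2017)Q(Q2 2017) = 3×89 + 9×118 = 267 + 1062 = 1329
link = 1565/1329 = 1.177577
Chained index = 100 × 1.096824 × 1.177577 = 129.1595

129.16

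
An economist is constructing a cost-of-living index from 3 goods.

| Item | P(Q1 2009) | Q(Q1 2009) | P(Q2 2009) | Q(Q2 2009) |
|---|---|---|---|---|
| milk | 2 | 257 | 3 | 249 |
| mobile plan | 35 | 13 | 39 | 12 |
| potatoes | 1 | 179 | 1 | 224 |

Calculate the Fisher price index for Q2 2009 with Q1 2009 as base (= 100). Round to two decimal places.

Laspeyres component (base-period weights):
ΣP(Q2 2009)Q(Q1 2009) = 3×257 + 39×13 + 1×179 = 771 + 507 + 179 = 1457
ΣP(Q1 2009)Q(Q1 2009) = 2×257 + 35×13 + 1×179 = 514 + 455 + 179 = 1148
L = 1457 / 1148 × 100 = 126.9164
Paasche component (current-period weights):
ΣP(Q2 2009)Q(Q2 2009) = 3×249 + 39×12 + 1×224 = 747 + 468 + 224 = 1439
ΣP(Q1 2009)Q(Q2 2009) = 2×249 + 35×12 + 1×224 = 498 + 420 + 224 = 1142
P = 1439 / 1142 × 100 = 126.0070
Fisher = √(L × P) = √(126.9164 × 126.0070) = 126.4609

126.46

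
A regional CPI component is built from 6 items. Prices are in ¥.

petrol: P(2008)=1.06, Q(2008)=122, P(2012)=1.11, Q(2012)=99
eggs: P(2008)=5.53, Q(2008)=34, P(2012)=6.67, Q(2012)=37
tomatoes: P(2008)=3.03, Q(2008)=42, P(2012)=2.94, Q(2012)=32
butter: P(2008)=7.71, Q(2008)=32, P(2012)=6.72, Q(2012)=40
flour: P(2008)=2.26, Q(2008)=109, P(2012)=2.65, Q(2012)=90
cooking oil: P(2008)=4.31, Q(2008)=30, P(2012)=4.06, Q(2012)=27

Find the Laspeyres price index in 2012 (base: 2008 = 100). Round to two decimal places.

104.16

Laspeyres price index uses base-period quantities as weights.
ΣP(2012)·Q(2008) = 1.11×122 + 6.67×34 + 2.94×42 + 6.72×32 + 2.65×109 + 4.06×30 = 135.42 + 226.78 + 123.48 + 215.04 + 288.85 + 121.8 = 1111.37
ΣP(2008)·Q(2008) = 1.06×122 + 5.53×34 + 3.03×42 + 7.71×32 + 2.26×109 + 4.31×30 = 129.32 + 188.02 + 127.26 + 246.72 + 246.34 + 129.3 = 1066.96
Index = 1111.37 / 1066.96 × 100 = 104.1623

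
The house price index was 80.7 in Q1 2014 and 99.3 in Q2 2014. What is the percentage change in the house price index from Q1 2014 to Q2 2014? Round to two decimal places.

23.05%

Change = (99.3 − 80.7) / 80.7 × 100
       = 18.6 / 80.7 × 100 = 23.0483%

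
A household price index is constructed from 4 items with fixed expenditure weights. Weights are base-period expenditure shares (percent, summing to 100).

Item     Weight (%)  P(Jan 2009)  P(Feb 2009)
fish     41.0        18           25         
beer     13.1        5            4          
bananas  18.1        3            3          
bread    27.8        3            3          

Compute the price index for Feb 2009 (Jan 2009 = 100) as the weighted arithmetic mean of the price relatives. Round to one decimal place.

113.3

fish: 41.0 × (25/18) = 41.0 × 1.388889 = 56.9444
beer: 13.1 × (4/5) = 13.1 × 0.800000 = 10.4800
bananas: 18.1 × (3/3) = 18.1 × 1.000000 = 18.1000
bread: 27.8 × (3/3) = 27.8 × 1.000000 = 27.8000
Index = Σ wᵢ·(p₁ᵢ/p₀ᵢ) = 56.9444 + 10.4800 + 18.1000 + 27.8000 = 113.3244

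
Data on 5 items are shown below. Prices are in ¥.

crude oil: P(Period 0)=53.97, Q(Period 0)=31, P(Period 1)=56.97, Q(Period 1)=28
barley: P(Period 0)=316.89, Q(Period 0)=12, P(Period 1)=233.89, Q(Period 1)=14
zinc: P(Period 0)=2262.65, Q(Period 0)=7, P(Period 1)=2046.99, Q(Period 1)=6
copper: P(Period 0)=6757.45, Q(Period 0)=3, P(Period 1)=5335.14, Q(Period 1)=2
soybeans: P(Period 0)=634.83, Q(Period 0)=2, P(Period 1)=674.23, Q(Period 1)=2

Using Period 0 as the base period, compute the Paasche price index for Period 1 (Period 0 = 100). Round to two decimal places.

85.02

Paasche price index uses current-period quantities as weights.
ΣP(Period 1)·Q(Period 1) = 56.97×28 + 233.89×14 + 2046.99×6 + 5335.14×2 + 674.23×2 = 1595.16 + 3274.46 + 12281.94 + 10670.28 + 1348.46 = 29170.3
ΣP(Period 0)·Q(Period 1) = 53.97×28 + 316.89×14 + 2262.65×6 + 6757.45×2 + 634.83×2 = 1511.16 + 4436.46 + 13575.9 + 13514.9 + 1269.66 = 34308.08
Index = 29170.3 / 34308.08 × 100 = 85.0246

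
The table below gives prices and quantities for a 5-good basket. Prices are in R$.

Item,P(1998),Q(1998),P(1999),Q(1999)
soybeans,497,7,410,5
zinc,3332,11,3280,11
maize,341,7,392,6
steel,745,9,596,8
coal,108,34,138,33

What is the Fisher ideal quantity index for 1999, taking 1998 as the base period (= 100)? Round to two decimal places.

Laspeyres component (base-period weights):
ΣP(1998)Q(1999) = 497×5 + 3332×11 + 341×6 + 745×8 + 108×33 = 2485 + 36652 + 2046 + 5960 + 3564 = 50707
ΣP(1998)Q(1998) = 497×7 + 3332×11 + 341×7 + 745×9 + 108×34 = 3479 + 36652 + 2387 + 6705 + 3672 = 52895
L = 50707 / 52895 × 100 = 95.8635
Paasche component (current-period weights):
ΣP(1999)Q(1999) = 410×5 + 3280×11 + 392×6 + 596×8 + 138×33 = 2050 + 36080 + 2352 + 4768 + 4554 = 49804
ΣP(1999)Q(1998) = 410×7 + 3280×11 + 392×7 + 596×9 + 138×34 = 2870 + 36080 + 2744 + 5364 + 4692 = 51750
P = 49804 / 51750 × 100 = 96.2396
Fisher = √(L × P) = √(95.8635 × 96.2396) = 96.0514

96.05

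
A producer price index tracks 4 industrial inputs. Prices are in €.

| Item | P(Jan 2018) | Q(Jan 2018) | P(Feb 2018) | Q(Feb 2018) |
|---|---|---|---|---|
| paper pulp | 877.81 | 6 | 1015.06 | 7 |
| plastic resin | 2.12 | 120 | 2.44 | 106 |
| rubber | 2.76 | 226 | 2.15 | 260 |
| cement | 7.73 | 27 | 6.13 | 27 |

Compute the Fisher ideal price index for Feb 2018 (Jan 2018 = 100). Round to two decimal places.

Laspeyres component (base-period weights):
ΣP(Feb 2018)Q(Jan 2018) = 1015.06×6 + 2.44×120 + 2.15×226 + 6.13×27 = 6090.36 + 292.8 + 485.9 + 165.51 = 7034.57
ΣP(Jan 2018)Q(Jan 2018) = 877.81×6 + 2.12×120 + 2.76×226 + 7.73×27 = 5266.86 + 254.4 + 623.76 + 208.71 = 6353.73
L = 7034.57 / 6353.73 × 100 = 110.7156
Paasche component (current-period weights):
ΣP(Feb 2018)Q(Feb 2018) = 1015.06×7 + 2.44×106 + 2.15×260 + 6.13×27 = 7105.42 + 258.64 + 559 + 165.51 = 8088.57
ΣP(Jan 2018)Q(Feb 2018) = 877.81×7 + 2.12×106 + 2.76×260 + 7.73×27 = 6144.67 + 224.72 + 717.6 + 208.71 = 7295.7
P = 8088.57 / 7295.7 × 100 = 110.8676
Fisher = √(L × P) = √(110.7156 × 110.8676) = 110.7916

110.79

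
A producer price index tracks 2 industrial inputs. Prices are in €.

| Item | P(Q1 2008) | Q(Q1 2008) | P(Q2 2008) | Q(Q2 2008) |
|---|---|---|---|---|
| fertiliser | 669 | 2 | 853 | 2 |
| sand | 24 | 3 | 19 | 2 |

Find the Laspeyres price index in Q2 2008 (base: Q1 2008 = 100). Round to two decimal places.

125.04

Laspeyres price index uses base-period quantities as weights.
ΣP(Q2 2008)·Q(Q1 2008) = 853×2 + 19×3 = 1706 + 57 = 1763
ΣP(Q1 2008)·Q(Q1 2008) = 669×2 + 24×3 = 1338 + 72 = 1410
Index = 1763 / 1410 × 100 = 125.0355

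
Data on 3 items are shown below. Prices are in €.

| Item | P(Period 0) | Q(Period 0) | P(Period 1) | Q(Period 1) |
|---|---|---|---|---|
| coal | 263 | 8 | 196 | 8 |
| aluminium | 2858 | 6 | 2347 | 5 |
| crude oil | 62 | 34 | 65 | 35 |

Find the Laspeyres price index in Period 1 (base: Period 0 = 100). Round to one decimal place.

Laspeyres price index uses base-period quantities as weights.
ΣP(Period 1)·Q(Period 0) = 196×8 + 2347×6 + 65×34 = 1568 + 14082 + 2210 = 17860
ΣP(Period 0)·Q(Period 0) = 263×8 + 2858×6 + 62×34 = 2104 + 17148 + 2108 = 21360
Index = 17860 / 21360 × 100 = 83.6142

83.6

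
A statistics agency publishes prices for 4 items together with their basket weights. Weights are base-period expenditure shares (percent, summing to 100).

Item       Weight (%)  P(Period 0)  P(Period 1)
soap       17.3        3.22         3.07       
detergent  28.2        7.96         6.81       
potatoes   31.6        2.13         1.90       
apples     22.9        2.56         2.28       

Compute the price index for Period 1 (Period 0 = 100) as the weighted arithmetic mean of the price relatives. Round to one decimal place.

soap: 17.3 × (3.07/3.22) = 17.3 × 0.953416 = 16.4941
detergent: 28.2 × (6.81/7.96) = 28.2 × 0.855528 = 24.1259
potatoes: 31.6 × (1.90/2.13) = 31.6 × 0.892019 = 28.1878
apples: 22.9 × (2.28/2.56) = 22.9 × 0.890625 = 20.3953
Index = Σ wᵢ·(p₁ᵢ/p₀ᵢ) = 16.4941 + 24.1259 + 28.1878 + 20.3953 = 89.2031

89.2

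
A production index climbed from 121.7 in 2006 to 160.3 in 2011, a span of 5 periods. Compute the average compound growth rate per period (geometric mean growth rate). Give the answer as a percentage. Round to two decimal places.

5.66%

Growth factor = (160.3/121.7)^(1/5) = (1.317173)^(1/5) = 1.056644
Growth rate = 1.056644 − 1 = 0.056644 = 5.6644%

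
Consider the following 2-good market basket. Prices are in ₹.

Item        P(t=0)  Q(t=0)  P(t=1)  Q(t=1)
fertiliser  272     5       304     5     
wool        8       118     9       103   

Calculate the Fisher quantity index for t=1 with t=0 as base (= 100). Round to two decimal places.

94.78

Laspeyres component (base-period weights):
ΣP(t=0)Q(t=1) = 272×5 + 8×103 = 1360 + 824 = 2184
ΣP(t=0)Q(t=0) = 272×5 + 8×118 = 1360 + 944 = 2304
L = 2184 / 2304 × 100 = 94.7917
Paasche component (current-period weights):
ΣP(t=1)Q(t=1) = 304×5 + 9×103 = 1520 + 927 = 2447
ΣP(t=1)Q(t=0) = 304×5 + 9×118 = 1520 + 1062 = 2582
P = 2447 / 2582 × 100 = 94.7715
Fisher = √(L × P) = √(94.7917 × 94.7715) = 94.7816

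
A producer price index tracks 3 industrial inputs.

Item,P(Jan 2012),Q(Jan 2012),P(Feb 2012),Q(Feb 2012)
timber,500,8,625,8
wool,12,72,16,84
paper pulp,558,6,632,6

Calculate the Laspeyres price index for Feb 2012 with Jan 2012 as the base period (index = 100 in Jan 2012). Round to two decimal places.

Laspeyres price index uses base-period quantities as weights.
ΣP(Feb 2012)·Q(Jan 2012) = 625×8 + 16×72 + 632×6 = 5000 + 1152 + 3792 = 9944
ΣP(Jan 2012)·Q(Jan 2012) = 500×8 + 12×72 + 558×6 = 4000 + 864 + 3348 = 8212
Index = 9944 / 8212 × 100 = 121.0911

121.09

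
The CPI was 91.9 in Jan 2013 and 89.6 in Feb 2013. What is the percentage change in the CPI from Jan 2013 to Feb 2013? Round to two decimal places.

Change = (89.6 − 91.9) / 91.9 × 100
       = -2.3 / 91.9 × 100 = -2.5027%

-2.50%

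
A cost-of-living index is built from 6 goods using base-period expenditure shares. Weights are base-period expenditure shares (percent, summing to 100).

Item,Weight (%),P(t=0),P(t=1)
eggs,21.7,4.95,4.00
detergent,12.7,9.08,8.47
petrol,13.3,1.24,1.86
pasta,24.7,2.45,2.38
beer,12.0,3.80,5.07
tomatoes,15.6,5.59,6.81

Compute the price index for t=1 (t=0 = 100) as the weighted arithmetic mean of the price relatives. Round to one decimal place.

108.3

eggs: 21.7 × (4.00/4.95) = 21.7 × 0.808081 = 17.5354
detergent: 12.7 × (8.47/9.08) = 12.7 × 0.932819 = 11.8468
petrol: 13.3 × (1.86/1.24) = 13.3 × 1.500000 = 19.9500
pasta: 24.7 × (2.38/2.45) = 24.7 × 0.971429 = 23.9943
beer: 12.0 × (5.07/3.80) = 12.0 × 1.334211 = 16.0105
tomatoes: 15.6 × (6.81/5.59) = 15.6 × 1.218247 = 19.0047
Index = Σ wᵢ·(p₁ᵢ/p₀ᵢ) = 17.5354 + 11.8468 + 19.9500 + 23.9943 + 16.0105 + 19.0047 = 108.3416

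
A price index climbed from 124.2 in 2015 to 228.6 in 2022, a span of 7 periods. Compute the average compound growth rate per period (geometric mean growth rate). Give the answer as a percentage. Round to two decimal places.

9.11%

Growth factor = (228.6/124.2)^(1/7) = (1.840580)^(1/7) = 1.091065
Growth rate = 1.091065 − 1 = 0.091065 = 9.1065%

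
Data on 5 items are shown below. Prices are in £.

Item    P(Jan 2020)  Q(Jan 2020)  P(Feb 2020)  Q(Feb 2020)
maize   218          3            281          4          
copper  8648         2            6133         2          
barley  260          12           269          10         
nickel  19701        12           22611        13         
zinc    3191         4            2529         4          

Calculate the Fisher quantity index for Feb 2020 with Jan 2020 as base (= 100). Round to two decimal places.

Laspeyres component (base-period weights):
ΣP(Jan 2020)Q(Feb 2020) = 218×4 + 8648×2 + 260×10 + 19701×13 + 3191×4 = 872 + 17296 + 2600 + 256113 + 12764 = 289645
ΣP(Jan 2020)Q(Jan 2020) = 218×3 + 8648×2 + 260×12 + 19701×12 + 3191×4 = 654 + 17296 + 3120 + 236412 + 12764 = 270246
L = 289645 / 270246 × 100 = 107.1783
Paasche component (current-period weights):
ΣP(Feb 2020)Q(Feb 2020) = 281×4 + 6133×2 + 269×10 + 22611×13 + 2529×4 = 1124 + 12266 + 2690 + 293943 + 10116 = 320139
ΣP(Feb 2020)Q(Jan 2020) = 281×3 + 6133×2 + 269×12 + 22611×12 + 2529×4 = 843 + 12266 + 3228 + 271332 + 10116 = 297785
P = 320139 / 297785 × 100 = 107.5068
Fisher = √(L × P) = √(107.1783 × 107.5068) = 107.3424

107.34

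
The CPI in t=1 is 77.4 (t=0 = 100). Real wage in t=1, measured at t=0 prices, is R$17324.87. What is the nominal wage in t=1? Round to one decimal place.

13409.4

Nominal = Real × (Index/100) = 17324.87 × (77.4/100)
        = 17324.87 × 0.774 = 13409.4494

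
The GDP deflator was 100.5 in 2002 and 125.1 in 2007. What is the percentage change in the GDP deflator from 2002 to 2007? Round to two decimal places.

24.48%

Change = (125.1 − 100.5) / 100.5 × 100
       = 24.6 / 100.5 × 100 = 24.4776%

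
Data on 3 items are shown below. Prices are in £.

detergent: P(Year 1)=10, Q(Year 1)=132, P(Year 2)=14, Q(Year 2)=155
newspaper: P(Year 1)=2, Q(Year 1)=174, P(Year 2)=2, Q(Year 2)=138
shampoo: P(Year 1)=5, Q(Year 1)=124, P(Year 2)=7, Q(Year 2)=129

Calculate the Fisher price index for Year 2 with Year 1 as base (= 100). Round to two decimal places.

Laspeyres component (base-period weights):
ΣP(Year 2)Q(Year 1) = 14×132 + 2×174 + 7×124 = 1848 + 348 + 868 = 3064
ΣP(Year 1)Q(Year 1) = 10×132 + 2×174 + 5×124 = 1320 + 348 + 620 = 2288
L = 3064 / 2288 × 100 = 133.9161
Paasche component (current-period weights):
ΣP(Year 2)Q(Year 2) = 14×155 + 2×138 + 7×129 = 2170 + 276 + 903 = 3349
ΣP(Year 1)Q(Year 2) = 10×155 + 2×138 + 5×129 = 1550 + 276 + 645 = 2471
P = 3349 / 2471 × 100 = 135.5322
Fisher = √(L × P) = √(133.9161 × 135.5322) = 134.7217

134.72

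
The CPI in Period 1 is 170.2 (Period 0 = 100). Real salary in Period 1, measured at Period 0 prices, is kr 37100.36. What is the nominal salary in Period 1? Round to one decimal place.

Nominal = Real × (Index/100) = 37100.36 × (170.2/100)
        = 37100.36 × 1.702 = 63144.8127

63144.8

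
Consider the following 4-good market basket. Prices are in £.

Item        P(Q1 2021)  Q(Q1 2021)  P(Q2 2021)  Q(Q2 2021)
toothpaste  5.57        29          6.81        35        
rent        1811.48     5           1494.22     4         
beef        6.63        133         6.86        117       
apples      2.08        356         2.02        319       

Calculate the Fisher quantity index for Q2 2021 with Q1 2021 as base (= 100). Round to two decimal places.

Laspeyres component (base-period weights):
ΣP(Q1 2021)Q(Q2 2021) = 5.57×35 + 1811.48×4 + 6.63×117 + 2.08×319 = 194.95 + 7245.92 + 775.71 + 663.52 = 8880.1
ΣP(Q1 2021)Q(Q1 2021) = 5.57×29 + 1811.48×5 + 6.63×133 + 2.08×356 = 161.53 + 9057.4 + 881.79 + 740.48 = 10841.2
L = 8880.1 / 10841.2 × 100 = 81.9107
Paasche component (current-period weights):
ΣP(Q2 2021)Q(Q2 2021) = 6.81×35 + 1494.22×4 + 6.86×117 + 2.02×319 = 238.35 + 5976.88 + 802.62 + 644.38 = 7662.23
ΣP(Q2 2021)Q(Q1 2021) = 6.81×29 + 1494.22×5 + 6.86×133 + 2.02×356 = 197.49 + 7471.1 + 912.38 + 719.12 = 9300.09
P = 7662.23 / 9300.09 × 100 = 82.3888
Fisher = √(L × P) = √(81.9107 × 82.3888) = 82.1494

82.15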